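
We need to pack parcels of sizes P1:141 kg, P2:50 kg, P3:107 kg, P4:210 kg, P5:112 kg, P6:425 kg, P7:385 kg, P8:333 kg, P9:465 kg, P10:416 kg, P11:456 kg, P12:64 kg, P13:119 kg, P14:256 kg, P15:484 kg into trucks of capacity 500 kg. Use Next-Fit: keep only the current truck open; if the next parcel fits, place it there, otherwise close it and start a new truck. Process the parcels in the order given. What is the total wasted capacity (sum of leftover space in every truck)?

977

truck 1: place P1 (141 kg), 359 kg left
truck 1: place P2 (50 kg), 309 kg left
truck 1: place P3 (107 kg), 202 kg left
truck 2: place P4 (210 kg), 290 kg left
truck 2: place P5 (112 kg), 178 kg left
truck 3: place P6 (425 kg), 75 kg left
truck 4: place P7 (385 kg), 115 kg left
truck 5: place P8 (333 kg), 167 kg left
truck 6: place P9 (465 kg), 35 kg left
truck 7: place P10 (416 kg), 84 kg left
truck 8: place P11 (456 kg), 44 kg left
truck 9: place P12 (64 kg), 436 kg left
truck 9: place P13 (119 kg), 317 kg left
truck 9: place P14 (256 kg), 61 kg left
truck 10: place P15 (484 kg), 16 kg left
10 trucks × 500 kg = 5000 kg; used 4023 kg; unused 977 kg.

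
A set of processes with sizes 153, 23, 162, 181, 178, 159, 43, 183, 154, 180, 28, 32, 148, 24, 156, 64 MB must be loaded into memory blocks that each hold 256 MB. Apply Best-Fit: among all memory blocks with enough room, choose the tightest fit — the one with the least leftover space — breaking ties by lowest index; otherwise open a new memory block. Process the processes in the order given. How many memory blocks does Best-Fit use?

memory block 1: place 153 MB, 103 MB left
memory block 1: place 23 MB, 80 MB left
memory block 2: place 162 MB, 94 MB left
memory block 3: place 181 MB, 75 MB left
memory block 4: place 178 MB, 78 MB left
memory block 5: place 159 MB, 97 MB left
memory block 3: place 43 MB, 32 MB left
memory block 6: place 183 MB, 73 MB left
memory block 7: place 154 MB, 102 MB left
memory block 8: place 180 MB, 76 MB left
memory block 3: place 28 MB, 4 MB left
memory block 6: place 32 MB, 41 MB left
memory block 9: place 148 MB, 108 MB left
memory block 6: place 24 MB, 17 MB left
memory block 10: place 156 MB, 100 MB left
memory block 8: place 64 MB, 12 MB left
Final memory blocks: [153,23] [162] [181,43,28] [178] [159] [183,32,24] [154] [180,64] [148] [156].

10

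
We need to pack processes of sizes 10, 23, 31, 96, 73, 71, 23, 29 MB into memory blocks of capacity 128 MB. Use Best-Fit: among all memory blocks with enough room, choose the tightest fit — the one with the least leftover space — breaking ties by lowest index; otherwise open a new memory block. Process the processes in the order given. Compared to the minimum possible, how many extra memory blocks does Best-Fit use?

1

Best-Fit: [10,23,31] [96,23] [73,29] [71] → 4 memory blocks.
Total size 356 MB; any packing needs at least ⌈356/128⌉ = 3 memory blocks.
An optimal packing achieves that bound: [96,31] [73,29,23] [71,23,10] → 3 memory blocks.
Excess: 4 − 3 = 1.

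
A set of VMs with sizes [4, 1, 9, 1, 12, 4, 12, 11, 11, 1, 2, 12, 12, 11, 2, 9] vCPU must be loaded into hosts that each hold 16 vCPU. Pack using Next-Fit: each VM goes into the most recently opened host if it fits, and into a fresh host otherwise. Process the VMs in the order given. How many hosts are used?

9

host 1: place 4 vCPU, 12 vCPU left
host 1: place 1 vCPU, 11 vCPU left
host 1: place 9 vCPU, 2 vCPU left
host 1: place 1 vCPU, 1 vCPU left
host 2: place 12 vCPU, 4 vCPU left
host 2: place 4 vCPU, 0 vCPU left
host 3: place 12 vCPU, 4 vCPU left
host 4: place 11 vCPU, 5 vCPU left
host 5: place 11 vCPU, 5 vCPU left
host 5: place 1 vCPU, 4 vCPU left
host 5: place 2 vCPU, 2 vCPU left
host 6: place 12 vCPU, 4 vCPU left
host 7: place 12 vCPU, 4 vCPU left
host 8: place 11 vCPU, 5 vCPU left
host 8: place 2 vCPU, 3 vCPU left
host 9: place 9 vCPU, 7 vCPU left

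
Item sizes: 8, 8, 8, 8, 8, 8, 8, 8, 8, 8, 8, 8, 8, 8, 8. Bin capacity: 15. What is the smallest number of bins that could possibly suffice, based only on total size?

Total size = 8 + 8 + 8 + 8 + 8 + 8 + 8 + 8 + 8 + 8 + 8 + 8 + 8 + 8 + 8 = 120.
⌈120 / 15⌉ = 8.

8 bins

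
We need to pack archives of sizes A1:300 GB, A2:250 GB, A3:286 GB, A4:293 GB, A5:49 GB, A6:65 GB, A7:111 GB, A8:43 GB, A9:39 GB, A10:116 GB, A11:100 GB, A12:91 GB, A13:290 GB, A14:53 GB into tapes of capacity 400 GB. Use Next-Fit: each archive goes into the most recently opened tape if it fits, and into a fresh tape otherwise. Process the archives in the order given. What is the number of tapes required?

tape 1: place A1 (300 GB), 100 GB left
tape 2: place A2 (250 GB), 150 GB left
tape 3: place A3 (286 GB), 114 GB left
tape 4: place A4 (293 GB), 107 GB left
tape 4: place A5 (49 GB), 58 GB left
tape 5: place A6 (65 GB), 335 GB left
tape 5: place A7 (111 GB), 224 GB left
tape 5: place A8 (43 GB), 181 GB left
tape 5: place A9 (39 GB), 142 GB left
tape 5: place A10 (116 GB), 26 GB left
tape 6: place A11 (100 GB), 300 GB left
tape 6: place A12 (91 GB), 209 GB left
tape 7: place A13 (290 GB), 110 GB left
tape 7: place A14 (53 GB), 57 GB left

7 tapes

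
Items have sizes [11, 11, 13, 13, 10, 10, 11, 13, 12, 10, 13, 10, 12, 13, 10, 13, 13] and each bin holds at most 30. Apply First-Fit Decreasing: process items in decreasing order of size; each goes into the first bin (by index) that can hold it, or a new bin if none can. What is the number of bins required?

Sorted descending: 13, 13, 13, 13, 13, 13, 13, 12, 12, 11, 11, 11, 10, 10, 10, 10, 10.
Put 13 in bin 1; 17 remain.
Put 13 in bin 1; 4 remain.
Put 13 in bin 2; 17 remain.
Put 13 in bin 2; 4 remain.
Put 13 in bin 3; 17 remain.
Put 13 in bin 3; 4 remain.
Put 13 in bin 4; 17 remain.
Put 12 in bin 4; 5 remain.
Put 12 in bin 5; 18 remain.
Put 11 in bin 5; 7 remain.
Put 11 in bin 6; 19 remain.
Put 11 in bin 6; 8 remain.
Put 10 in bin 7; 20 remain.
Put 10 in bin 7; 10 remain.
Put 10 in bin 7; 0 remain.
Put 10 in bin 8; 20 remain.
Put 10 in bin 8; 10 remain.
Final bins: [13,13] [13,13] [13,13] [13,12] [12,11] [11,11] [10,10,10] [10,10].

8 bins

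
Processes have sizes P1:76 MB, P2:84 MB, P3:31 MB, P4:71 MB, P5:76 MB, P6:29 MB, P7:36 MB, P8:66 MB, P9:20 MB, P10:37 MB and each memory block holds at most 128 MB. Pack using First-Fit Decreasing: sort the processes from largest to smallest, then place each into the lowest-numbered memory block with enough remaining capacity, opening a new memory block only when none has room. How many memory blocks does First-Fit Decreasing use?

5 memory blocks

Sorted descending: 84, 76, 76, 71, 66, 37, 36, 31, 29, 20.
Put 84 MB in memory block 1; 44 MB remain.
Put 76 MB in memory block 2; 52 MB remain.
Put 76 MB in memory block 3; 52 MB remain.
Put 71 MB in memory block 4; 57 MB remain.
Put 66 MB in memory block 5; 62 MB remain.
Put 37 MB in memory block 1; 7 MB remain.
Put 36 MB in memory block 2; 16 MB remain.
Put 31 MB in memory block 3; 21 MB remain.
Put 29 MB in memory block 4; 28 MB remain.
Put 20 MB in memory block 3; 1 MB remain.
Final memory blocks: [84,37] [76,36] [76,31,20] [71,29] [66].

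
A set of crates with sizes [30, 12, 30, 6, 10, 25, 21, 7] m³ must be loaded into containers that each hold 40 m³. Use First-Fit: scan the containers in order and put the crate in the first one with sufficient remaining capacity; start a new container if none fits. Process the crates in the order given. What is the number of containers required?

Put 30 m³ in container 1; 10 m³ remain.
Put 12 m³ in container 2; 28 m³ remain.
Put 30 m³ in container 3; 10 m³ remain.
Put 6 m³ in container 1; 4 m³ remain.
Put 10 m³ in container 2; 18 m³ remain.
Put 25 m³ in container 4; 15 m³ remain.
Put 21 m³ in container 5; 19 m³ remain.
Put 7 m³ in container 2; 11 m³ remain.

5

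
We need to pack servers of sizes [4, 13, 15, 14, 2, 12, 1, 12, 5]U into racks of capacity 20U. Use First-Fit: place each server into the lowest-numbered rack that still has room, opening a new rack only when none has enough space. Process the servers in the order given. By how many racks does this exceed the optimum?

First-Fit: [4,13,2,1] [15,5] [14] [12] [12] → 5 racks.
5 servers exceed 10U (half the capacity), and no two of those can share a rack, so at least 5 racks are needed.
So 5 is already optimal.

0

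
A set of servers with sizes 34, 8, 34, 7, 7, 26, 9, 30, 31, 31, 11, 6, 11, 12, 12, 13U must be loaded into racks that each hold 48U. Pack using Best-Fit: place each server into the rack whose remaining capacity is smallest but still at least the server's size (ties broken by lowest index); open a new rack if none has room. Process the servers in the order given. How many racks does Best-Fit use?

7

Put 34U in rack 1; 14U remain.
Put 8U in rack 1; 6U remain.
Put 34U in rack 2; 14U remain.
Put 7U in rack 2; 7U remain.
Put 7U in rack 2; 0U remain.
Put 26U in rack 3; 22U remain.
Put 9U in rack 3; 13U remain.
Put 30U in rack 4; 18U remain.
Put 31U in rack 5; 17U remain.
Put 31U in rack 6; 17U remain.
Put 11U in rack 3; 2U remain.
Put 6U in rack 1; 0U remain.
Put 11U in rack 5; 6U remain.
Put 12U in rack 6; 5U remain.
Put 12U in rack 4; 6U remain.
Put 13U in rack 7; 35U remain.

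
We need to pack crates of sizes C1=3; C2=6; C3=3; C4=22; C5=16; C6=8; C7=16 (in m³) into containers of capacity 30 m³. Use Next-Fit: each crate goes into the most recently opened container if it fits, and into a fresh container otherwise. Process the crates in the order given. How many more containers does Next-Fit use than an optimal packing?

Next-Fit: [3,6,3] [22] [16,8] [16] → 4 containers.
Total size 74 m³; any packing needs at least ⌈74/30⌉ = 3 containers.
An optimal packing achieves that bound: [22,8] [16,6,3,3] [16] → 3 containers.
Excess: 4 − 3 = 1.

1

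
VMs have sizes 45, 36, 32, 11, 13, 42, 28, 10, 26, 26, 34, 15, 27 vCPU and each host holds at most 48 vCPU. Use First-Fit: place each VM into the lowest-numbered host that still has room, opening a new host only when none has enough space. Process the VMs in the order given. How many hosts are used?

Put 45 vCPU in host 1; 3 vCPU remain.
Put 36 vCPU in host 2; 12 vCPU remain.
Put 32 vCPU in host 3; 16 vCPU remain.
Put 11 vCPU in host 2; 1 vCPU remain.
Put 13 vCPU in host 3; 3 vCPU remain.
Put 42 vCPU in host 4; 6 vCPU remain.
Put 28 vCPU in host 5; 20 vCPU remain.
Put 10 vCPU in host 5; 10 vCPU remain.
Put 26 vCPU in host 6; 22 vCPU remain.
Put 26 vCPU in host 7; 22 vCPU remain.
Put 34 vCPU in host 8; 14 vCPU remain.
Put 15 vCPU in host 6; 7 vCPU remain.
Put 27 vCPU in host 9; 21 vCPU remain.
Final hosts: [45] [36,11] [32,13] [42] [28,10] [26,15] [26] [34] [27].

9 hosts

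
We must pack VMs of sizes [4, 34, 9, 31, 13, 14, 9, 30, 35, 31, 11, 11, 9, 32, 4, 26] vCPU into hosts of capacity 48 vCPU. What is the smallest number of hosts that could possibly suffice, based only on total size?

Total size = 4 + 34 + 9 + 31 + 13 + 14 + 9 + 30 + 35 + 31 + 11 + 11 + 9 + 32 + 4 + 26 = 303 vCPU.
⌈303 / 48⌉ = 7.

7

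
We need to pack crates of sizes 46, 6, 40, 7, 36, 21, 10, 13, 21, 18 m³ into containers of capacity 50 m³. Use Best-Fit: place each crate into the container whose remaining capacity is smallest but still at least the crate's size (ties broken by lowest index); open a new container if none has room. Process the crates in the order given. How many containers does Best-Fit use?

5

Put 46 m³ in container 1; 4 m³ remain.
Put 6 m³ in container 2; 44 m³ remain.
Put 40 m³ in container 2; 4 m³ remain.
Put 7 m³ in container 3; 43 m³ remain.
Put 36 m³ in container 3; 7 m³ remain.
Put 21 m³ in container 4; 29 m³ remain.
Put 10 m³ in container 4; 19 m³ remain.
Put 13 m³ in container 4; 6 m³ remain.
Put 21 m³ in container 5; 29 m³ remain.
Put 18 m³ in container 5; 11 m³ remain.
Final containers: [46] [6,40] [7,36] [21,10,13] [21,18].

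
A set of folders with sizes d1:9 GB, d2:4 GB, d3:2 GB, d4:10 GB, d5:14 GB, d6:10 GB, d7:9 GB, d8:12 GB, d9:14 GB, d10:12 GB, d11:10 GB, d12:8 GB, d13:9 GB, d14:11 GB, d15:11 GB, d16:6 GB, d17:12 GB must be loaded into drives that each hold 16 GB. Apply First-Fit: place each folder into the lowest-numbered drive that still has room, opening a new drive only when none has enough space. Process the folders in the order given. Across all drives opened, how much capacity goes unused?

61

d1 (9 GB) → drive 1 (remaining 7 GB)
d2 (4 GB) → drive 1 (remaining 3 GB)
d3 (2 GB) → drive 1 (remaining 1 GB)
d4 (10 GB) → drive 2 (remaining 6 GB)
d5 (14 GB) → drive 3 (remaining 2 GB)
d6 (10 GB) → drive 4 (remaining 6 GB)
d7 (9 GB) → drive 5 (remaining 7 GB)
d8 (12 GB) → drive 6 (remaining 4 GB)
d9 (14 GB) → drive 7 (remaining 2 GB)
d10 (12 GB) → drive 8 (remaining 4 GB)
d11 (10 GB) → drive 9 (remaining 6 GB)
d12 (8 GB) → drive 10 (remaining 8 GB)
d13 (9 GB) → drive 11 (remaining 7 GB)
d14 (11 GB) → drive 12 (remaining 5 GB)
d15 (11 GB) → drive 13 (remaining 5 GB)
d16 (6 GB) → drive 2 (remaining 0 GB)
d17 (12 GB) → drive 14 (remaining 4 GB)
14 drives × 16 GB = 224 GB; used 163 GB; unused 61 GB.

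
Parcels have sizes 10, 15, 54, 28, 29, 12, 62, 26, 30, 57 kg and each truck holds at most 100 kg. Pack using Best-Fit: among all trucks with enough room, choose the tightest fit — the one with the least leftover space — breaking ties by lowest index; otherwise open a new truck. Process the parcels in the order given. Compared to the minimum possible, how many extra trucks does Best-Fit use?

0

Best-Fit: [10,15,54,12] [28,29,30] [62,26] [57] → 4 trucks.
Total size 323 kg; any packing needs at least ⌈323/100⌉ = 4 trucks.
So 4 is already optimal.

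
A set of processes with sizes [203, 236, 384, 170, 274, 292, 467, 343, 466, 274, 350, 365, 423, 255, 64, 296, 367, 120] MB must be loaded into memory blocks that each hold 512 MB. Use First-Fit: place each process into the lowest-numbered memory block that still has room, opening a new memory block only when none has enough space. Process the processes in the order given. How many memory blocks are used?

14

203 MB → memory block 1 (remaining 309 MB)
236 MB → memory block 1 (remaining 73 MB)
384 MB → memory block 2 (remaining 128 MB)
170 MB → memory block 3 (remaining 342 MB)
274 MB → memory block 3 (remaining 68 MB)
292 MB → memory block 4 (remaining 220 MB)
467 MB → memory block 5 (remaining 45 MB)
343 MB → memory block 6 (remaining 169 MB)
466 MB → memory block 7 (remaining 46 MB)
274 MB → memory block 8 (remaining 238 MB)
350 MB → memory block 9 (remaining 162 MB)
365 MB → memory block 10 (remaining 147 MB)
423 MB → memory block 11 (remaining 89 MB)
255 MB → memory block 12 (remaining 257 MB)
64 MB → memory block 1 (remaining 9 MB)
296 MB → memory block 13 (remaining 216 MB)
367 MB → memory block 14 (remaining 145 MB)
120 MB → memory block 2 (remaining 8 MB)
Final memory blocks: [203,236,64] [384,120] [170,274] [292] [467] [343] [466] [274] [350] [365] [423] [255] [296] [367].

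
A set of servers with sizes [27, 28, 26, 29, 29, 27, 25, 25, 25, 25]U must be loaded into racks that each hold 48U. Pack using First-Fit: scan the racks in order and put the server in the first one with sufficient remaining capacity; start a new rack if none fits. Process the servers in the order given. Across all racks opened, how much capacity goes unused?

214

Put 27U in rack 1; 21U remain.
Put 28U in rack 2; 20U remain.
Put 26U in rack 3; 22U remain.
Put 29U in rack 4; 19U remain.
Put 29U in rack 5; 19U remain.
Put 27U in rack 6; 21U remain.
Put 25U in rack 7; 23U remain.
Put 25U in rack 8; 23U remain.
Put 25U in rack 9; 23U remain.
Put 25U in rack 10; 23U remain.
10 racks × 48U = 480U; used 266U; unused 214U.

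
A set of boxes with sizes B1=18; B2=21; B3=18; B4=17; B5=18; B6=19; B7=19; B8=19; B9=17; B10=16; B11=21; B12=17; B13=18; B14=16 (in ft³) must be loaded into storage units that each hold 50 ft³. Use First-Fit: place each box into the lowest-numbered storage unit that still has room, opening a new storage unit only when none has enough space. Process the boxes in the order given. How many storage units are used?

B1 (18 ft³) → storage unit 1 (remaining 32 ft³)
B2 (21 ft³) → storage unit 1 (remaining 11 ft³)
B3 (18 ft³) → storage unit 2 (remaining 32 ft³)
B4 (17 ft³) → storage unit 2 (remaining 15 ft³)
B5 (18 ft³) → storage unit 3 (remaining 32 ft³)
B6 (19 ft³) → storage unit 3 (remaining 13 ft³)
B7 (19 ft³) → storage unit 4 (remaining 31 ft³)
B8 (19 ft³) → storage unit 4 (remaining 12 ft³)
B9 (17 ft³) → storage unit 5 (remaining 33 ft³)
B10 (16 ft³) → storage unit 5 (remaining 17 ft³)
B11 (21 ft³) → storage unit 6 (remaining 29 ft³)
B12 (17 ft³) → storage unit 5 (remaining 0 ft³)
B13 (18 ft³) → storage unit 6 (remaining 11 ft³)
B14 (16 ft³) → storage unit 7 (remaining 34 ft³)

7 storage units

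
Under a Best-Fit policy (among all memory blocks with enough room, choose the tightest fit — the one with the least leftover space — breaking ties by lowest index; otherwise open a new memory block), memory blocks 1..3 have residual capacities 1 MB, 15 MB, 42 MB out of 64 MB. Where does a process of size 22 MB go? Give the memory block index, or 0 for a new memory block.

3

Memory blocks with room: memory block 3 (42 MB).
Tightest fit is memory block 3 with 42 MB free.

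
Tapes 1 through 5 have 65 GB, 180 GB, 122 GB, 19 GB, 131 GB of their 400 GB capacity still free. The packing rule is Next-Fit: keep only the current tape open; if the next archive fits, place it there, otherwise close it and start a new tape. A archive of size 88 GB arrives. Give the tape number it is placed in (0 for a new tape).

5

Next-Fit only looks at tape 5, which has 131 GB free.
88 GB fits there.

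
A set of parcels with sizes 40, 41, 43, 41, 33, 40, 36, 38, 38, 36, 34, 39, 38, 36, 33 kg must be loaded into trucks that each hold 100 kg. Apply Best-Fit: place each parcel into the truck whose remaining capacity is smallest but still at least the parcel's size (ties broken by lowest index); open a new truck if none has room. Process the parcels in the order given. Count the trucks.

40 kg → truck 1 (remaining 60 kg)
41 kg → truck 1 (remaining 19 kg)
43 kg → truck 2 (remaining 57 kg)
41 kg → truck 2 (remaining 16 kg)
33 kg → truck 3 (remaining 67 kg)
40 kg → truck 3 (remaining 27 kg)
36 kg → truck 4 (remaining 64 kg)
38 kg → truck 4 (remaining 26 kg)
38 kg → truck 5 (remaining 62 kg)
36 kg → truck 5 (remaining 26 kg)
34 kg → truck 6 (remaining 66 kg)
39 kg → truck 6 (remaining 27 kg)
38 kg → truck 7 (remaining 62 kg)
36 kg → truck 7 (remaining 26 kg)
33 kg → truck 8 (remaining 67 kg)
Final trucks: [40,41] [43,41] [33,40] [36,38] [38,36] [34,39] [38,36] [33].

8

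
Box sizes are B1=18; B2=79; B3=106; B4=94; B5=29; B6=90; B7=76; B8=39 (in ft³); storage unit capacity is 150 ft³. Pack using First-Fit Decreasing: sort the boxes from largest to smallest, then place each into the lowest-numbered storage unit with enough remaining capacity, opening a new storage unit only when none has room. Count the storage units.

Sorted descending: 106, 94, 90, 79, 76, 39, 29, 18.
storage unit 1: place 106 ft³, 44 ft³ left
storage unit 2: place 94 ft³, 56 ft³ left
storage unit 3: place 90 ft³, 60 ft³ left
storage unit 4: place 79 ft³, 71 ft³ left
storage unit 5: place 76 ft³, 74 ft³ left
storage unit 1: place 39 ft³, 5 ft³ left
storage unit 2: place 29 ft³, 27 ft³ left
storage unit 2: place 18 ft³, 9 ft³ left

5 storage units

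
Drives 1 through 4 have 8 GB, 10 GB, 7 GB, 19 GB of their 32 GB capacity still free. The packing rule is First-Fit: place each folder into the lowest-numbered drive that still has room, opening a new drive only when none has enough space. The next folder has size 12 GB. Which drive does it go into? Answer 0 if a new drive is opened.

Drives with room: drive 4 (19 GB).
The first with room is drive 4.

4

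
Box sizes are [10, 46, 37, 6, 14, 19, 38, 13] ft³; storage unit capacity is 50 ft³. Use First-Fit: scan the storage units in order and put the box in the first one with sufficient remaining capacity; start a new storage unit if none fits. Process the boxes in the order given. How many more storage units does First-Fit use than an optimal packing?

First-Fit: [10,37] [46] [6,14,19] [38] [13] → 5 storage units.
Total size 183 ft³; any packing needs at least ⌈183/50⌉ = 4 storage units.
An optimal packing achieves that bound: [46] [38,10] [37,13] [19,14,6] → 4 storage units.
Excess: 5 − 4 = 1.

1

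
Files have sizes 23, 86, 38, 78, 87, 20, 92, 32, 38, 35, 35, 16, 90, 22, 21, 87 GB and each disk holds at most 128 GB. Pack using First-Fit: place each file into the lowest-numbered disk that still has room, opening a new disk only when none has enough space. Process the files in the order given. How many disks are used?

disk 1: place 23 GB, 105 GB left
disk 1: place 86 GB, 19 GB left
disk 2: place 38 GB, 90 GB left
disk 2: place 78 GB, 12 GB left
disk 3: place 87 GB, 41 GB left
disk 3: place 20 GB, 21 GB left
disk 4: place 92 GB, 36 GB left
disk 4: place 32 GB, 4 GB left
disk 5: place 38 GB, 90 GB left
disk 5: place 35 GB, 55 GB left
disk 5: place 35 GB, 20 GB left
disk 1: place 16 GB, 3 GB left
disk 6: place 90 GB, 38 GB left
disk 6: place 22 GB, 16 GB left
disk 3: place 21 GB, 0 GB left
disk 7: place 87 GB, 41 GB left
Final disks: [23,86,16] [38,78] [87,20,21] [92,32] [38,35,35] [90,22] [87].

7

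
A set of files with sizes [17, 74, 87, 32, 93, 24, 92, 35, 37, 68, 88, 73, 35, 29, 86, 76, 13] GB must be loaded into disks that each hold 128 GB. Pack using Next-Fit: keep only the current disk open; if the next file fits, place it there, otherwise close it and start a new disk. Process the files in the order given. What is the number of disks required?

17 GB → disk 1 (remaining 111 GB)
74 GB → disk 1 (remaining 37 GB)
87 GB → disk 2 (remaining 41 GB)
32 GB → disk 2 (remaining 9 GB)
93 GB → disk 3 (remaining 35 GB)
24 GB → disk 3 (remaining 11 GB)
92 GB → disk 4 (remaining 36 GB)
35 GB → disk 4 (remaining 1 GB)
37 GB → disk 5 (remaining 91 GB)
68 GB → disk 5 (remaining 23 GB)
88 GB → disk 6 (remaining 40 GB)
73 GB → disk 7 (remaining 55 GB)
35 GB → disk 7 (remaining 20 GB)
29 GB → disk 8 (remaining 99 GB)
86 GB → disk 8 (remaining 13 GB)
76 GB → disk 9 (remaining 52 GB)
13 GB → disk 9 (remaining 39 GB)

9 disks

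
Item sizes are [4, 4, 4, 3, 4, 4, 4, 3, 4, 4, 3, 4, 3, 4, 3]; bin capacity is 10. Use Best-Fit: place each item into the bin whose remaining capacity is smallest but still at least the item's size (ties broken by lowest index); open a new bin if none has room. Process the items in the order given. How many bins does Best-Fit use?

7 bins

4 → bin 1 (remaining 6)
4 → bin 1 (remaining 2)
4 → bin 2 (remaining 6)
3 → bin 2 (remaining 3)
4 → bin 3 (remaining 6)
4 → bin 3 (remaining 2)
4 → bin 4 (remaining 6)
3 → bin 2 (remaining 0)
4 → bin 4 (remaining 2)
4 → bin 5 (remaining 6)
3 → bin 5 (remaining 3)
4 → bin 6 (remaining 6)
3 → bin 5 (remaining 0)
4 → bin 6 (remaining 2)
3 → bin 7 (remaining 7)
Final bins: [4,4] [4,3,3] [4,4] [4,4] [4,3,3] [4,4] [3].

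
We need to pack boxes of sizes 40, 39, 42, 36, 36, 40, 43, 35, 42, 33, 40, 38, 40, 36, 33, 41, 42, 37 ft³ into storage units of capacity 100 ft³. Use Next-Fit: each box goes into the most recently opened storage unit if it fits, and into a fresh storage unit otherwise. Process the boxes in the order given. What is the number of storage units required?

40 ft³ → storage unit 1 (remaining 60 ft³)
39 ft³ → storage unit 1 (remaining 21 ft³)
42 ft³ → storage unit 2 (remaining 58 ft³)
36 ft³ → storage unit 2 (remaining 22 ft³)
36 ft³ → storage unit 3 (remaining 64 ft³)
40 ft³ → storage unit 3 (remaining 24 ft³)
43 ft³ → storage unit 4 (remaining 57 ft³)
35 ft³ → storage unit 4 (remaining 22 ft³)
42 ft³ → storage unit 5 (remaining 58 ft³)
33 ft³ → storage unit 5 (remaining 25 ft³)
40 ft³ → storage unit 6 (remaining 60 ft³)
38 ft³ → storage unit 6 (remaining 22 ft³)
40 ft³ → storage unit 7 (remaining 60 ft³)
36 ft³ → storage unit 7 (remaining 24 ft³)
33 ft³ → storage unit 8 (remaining 67 ft³)
41 ft³ → storage unit 8 (remaining 26 ft³)
42 ft³ → storage unit 9 (remaining 58 ft³)
37 ft³ → storage unit 9 (remaining 21 ft³)

9 storage units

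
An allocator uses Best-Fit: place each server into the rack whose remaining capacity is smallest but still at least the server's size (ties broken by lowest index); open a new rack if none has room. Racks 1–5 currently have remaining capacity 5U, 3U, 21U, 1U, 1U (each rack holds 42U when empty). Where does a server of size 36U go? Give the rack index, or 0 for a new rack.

No rack has ≥ 36U free, so a new rack is opened.

0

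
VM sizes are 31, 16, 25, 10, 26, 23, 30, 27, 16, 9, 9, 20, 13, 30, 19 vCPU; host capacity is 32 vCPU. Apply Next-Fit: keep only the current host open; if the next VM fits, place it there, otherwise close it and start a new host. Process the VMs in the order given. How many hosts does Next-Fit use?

13 hosts

31 vCPU → host 1 (remaining 1 vCPU)
16 vCPU → host 2 (remaining 16 vCPU)
25 vCPU → host 3 (remaining 7 vCPU)
10 vCPU → host 4 (remaining 22 vCPU)
26 vCPU → host 5 (remaining 6 vCPU)
23 vCPU → host 6 (remaining 9 vCPU)
30 vCPU → host 7 (remaining 2 vCPU)
27 vCPU → host 8 (remaining 5 vCPU)
16 vCPU → host 9 (remaining 16 vCPU)
9 vCPU → host 9 (remaining 7 vCPU)
9 vCPU → host 10 (remaining 23 vCPU)
20 vCPU → host 10 (remaining 3 vCPU)
13 vCPU → host 11 (remaining 19 vCPU)
30 vCPU → host 12 (remaining 2 vCPU)
19 vCPU → host 13 (remaining 13 vCPU)
Final hosts: [31] [16] [25] [10] [26] [23] [30] [27] [16,9] [9,20] [13] [30] [19].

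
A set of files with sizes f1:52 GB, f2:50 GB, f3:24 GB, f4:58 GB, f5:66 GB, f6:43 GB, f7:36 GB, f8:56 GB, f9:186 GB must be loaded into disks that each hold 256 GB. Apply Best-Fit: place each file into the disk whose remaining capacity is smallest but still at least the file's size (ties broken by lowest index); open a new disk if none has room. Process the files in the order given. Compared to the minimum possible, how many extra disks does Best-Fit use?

0

Best-Fit: [52,50,24,58,66] [43,36,56] [186] → 3 disks.
Total size 571 GB; any packing needs at least ⌈571/256⌉ = 3 disks.
So 3 is already optimal.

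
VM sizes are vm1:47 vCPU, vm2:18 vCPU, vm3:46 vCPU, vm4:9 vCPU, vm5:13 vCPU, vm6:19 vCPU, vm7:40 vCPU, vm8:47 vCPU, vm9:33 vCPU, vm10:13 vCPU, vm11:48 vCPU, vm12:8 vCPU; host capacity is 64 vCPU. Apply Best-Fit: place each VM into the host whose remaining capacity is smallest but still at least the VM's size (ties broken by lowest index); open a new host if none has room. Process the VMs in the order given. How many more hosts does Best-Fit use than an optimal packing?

Best-Fit: [47,9,8] [18,46] [13,19] [40] [47,13] [33] [48] → 7 hosts.
Total size 341 vCPU; any packing needs at least ⌈341/64⌉ = 6 hosts.
An optimal packing achieves that bound: [48,13] [47,13] [47,9,8] [46,18] [40,19] [33] → 6 hosts.
Excess: 7 − 6 = 1.

1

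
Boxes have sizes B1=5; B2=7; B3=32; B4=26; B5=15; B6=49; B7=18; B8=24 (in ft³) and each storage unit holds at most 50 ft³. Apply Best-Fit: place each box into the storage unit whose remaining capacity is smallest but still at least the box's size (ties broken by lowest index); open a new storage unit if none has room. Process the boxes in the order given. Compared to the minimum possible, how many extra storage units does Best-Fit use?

Best-Fit: [5,7,32] [26,15] [49] [18,24] → 4 storage units.
Total size 176 ft³; any packing needs at least ⌈176/50⌉ = 4 storage units.
So 4 is already optimal.

0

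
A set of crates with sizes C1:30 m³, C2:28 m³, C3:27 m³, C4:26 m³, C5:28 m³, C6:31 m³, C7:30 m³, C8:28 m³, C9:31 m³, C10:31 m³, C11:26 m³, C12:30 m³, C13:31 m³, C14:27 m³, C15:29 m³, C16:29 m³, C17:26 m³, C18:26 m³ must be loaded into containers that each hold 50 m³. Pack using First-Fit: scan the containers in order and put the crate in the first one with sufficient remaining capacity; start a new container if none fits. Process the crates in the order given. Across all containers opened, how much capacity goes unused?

container 1: place C1 (30 m³), 20 m³ left
container 2: place C2 (28 m³), 22 m³ left
container 3: place C3 (27 m³), 23 m³ left
container 4: place C4 (26 m³), 24 m³ left
container 5: place C5 (28 m³), 22 m³ left
container 6: place C6 (31 m³), 19 m³ left
container 7: place C7 (30 m³), 20 m³ left
container 8: place C8 (28 m³), 22 m³ left
container 9: place C9 (31 m³), 19 m³ left
container 10: place C10 (31 m³), 19 m³ left
container 11: place C11 (26 m³), 24 m³ left
container 12: place C12 (30 m³), 20 m³ left
container 13: place C13 (31 m³), 19 m³ left
container 14: place C14 (27 m³), 23 m³ left
container 15: place C15 (29 m³), 21 m³ left
container 16: place C16 (29 m³), 21 m³ left
container 17: place C17 (26 m³), 24 m³ left
container 18: place C18 (26 m³), 24 m³ left
18 containers × 50 m³ = 900 m³; used 514 m³; unused 386 m³.

386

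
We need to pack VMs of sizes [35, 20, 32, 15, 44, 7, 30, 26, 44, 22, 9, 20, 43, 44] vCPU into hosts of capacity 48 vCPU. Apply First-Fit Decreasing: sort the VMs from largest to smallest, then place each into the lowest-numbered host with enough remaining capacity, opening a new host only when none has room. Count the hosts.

9

Sorted descending: 44, 44, 44, 43, 35, 32, 30, 26, 22, 20, 20, 15, 9, 7.
host 1: place 44 vCPU, 4 vCPU left
host 2: place 44 vCPU, 4 vCPU left
host 3: place 44 vCPU, 4 vCPU left
host 4: place 43 vCPU, 5 vCPU left
host 5: place 35 vCPU, 13 vCPU left
host 6: place 32 vCPU, 16 vCPU left
host 7: place 30 vCPU, 18 vCPU left
host 8: place 26 vCPU, 22 vCPU left
host 8: place 22 vCPU, 0 vCPU left
host 9: place 20 vCPU, 28 vCPU left
host 9: place 20 vCPU, 8 vCPU left
host 6: place 15 vCPU, 1 vCPU left
host 5: place 9 vCPU, 4 vCPU left
host 7: place 7 vCPU, 11 vCPU left
Final hosts: [44] [44] [44] [43] [35,9] [32,15] [30,7] [26,22] [20,20].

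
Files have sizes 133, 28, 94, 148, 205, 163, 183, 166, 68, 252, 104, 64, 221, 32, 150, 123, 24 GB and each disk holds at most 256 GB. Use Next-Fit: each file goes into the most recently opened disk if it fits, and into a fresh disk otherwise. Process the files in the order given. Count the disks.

11

Put 133 GB in disk 1; 123 GB remain.
Put 28 GB in disk 1; 95 GB remain.
Put 94 GB in disk 1; 1 GB remain.
Put 148 GB in disk 2; 108 GB remain.
Put 205 GB in disk 3; 51 GB remain.
Put 163 GB in disk 4; 93 GB remain.
Put 183 GB in disk 5; 73 GB remain.
Put 166 GB in disk 6; 90 GB remain.
Put 68 GB in disk 6; 22 GB remain.
Put 252 GB in disk 7; 4 GB remain.
Put 104 GB in disk 8; 152 GB remain.
Put 64 GB in disk 8; 88 GB remain.
Put 221 GB in disk 9; 35 GB remain.
Put 32 GB in disk 9; 3 GB remain.
Put 150 GB in disk 10; 106 GB remain.
Put 123 GB in disk 11; 133 GB remain.
Put 24 GB in disk 11; 109 GB remain.
Final disks: [133,28,94] [148] [205] [163] [183] [166,68] [252] [104,64] [221,32] [150] [123,24].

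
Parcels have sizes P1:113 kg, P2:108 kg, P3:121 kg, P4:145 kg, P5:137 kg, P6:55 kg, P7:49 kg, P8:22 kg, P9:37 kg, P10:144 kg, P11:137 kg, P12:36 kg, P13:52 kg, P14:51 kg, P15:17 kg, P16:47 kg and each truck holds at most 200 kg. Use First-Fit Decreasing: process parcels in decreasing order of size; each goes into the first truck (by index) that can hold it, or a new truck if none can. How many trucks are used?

Sorted descending: 145, 144, 137, 137, 121, 113, 108, 55, 52, 51, 49, 47, 37, 36, 22, 17.
Put 145 kg in truck 1; 55 kg remain.
Put 144 kg in truck 2; 56 kg remain.
Put 137 kg in truck 3; 63 kg remain.
Put 137 kg in truck 4; 63 kg remain.
Put 121 kg in truck 5; 79 kg remain.
Put 113 kg in truck 6; 87 kg remain.
Put 108 kg in truck 7; 92 kg remain.
Put 55 kg in truck 1; 0 kg remain.
Put 52 kg in truck 2; 4 kg remain.
Put 51 kg in truck 3; 12 kg remain.
Put 49 kg in truck 4; 14 kg remain.
Put 47 kg in truck 5; 32 kg remain.
Put 37 kg in truck 6; 50 kg remain.
Put 36 kg in truck 6; 14 kg remain.
Put 22 kg in truck 5; 10 kg remain.
Put 17 kg in truck 7; 75 kg remain.
Final trucks: [145,55] [144,52] [137,51] [137,49] [121,47,22] [113,37,36] [108,17].

7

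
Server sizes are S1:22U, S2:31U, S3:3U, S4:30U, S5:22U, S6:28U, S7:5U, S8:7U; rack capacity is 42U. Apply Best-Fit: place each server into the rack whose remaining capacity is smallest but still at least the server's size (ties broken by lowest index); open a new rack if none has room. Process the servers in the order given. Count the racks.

Put S1 (22U) in rack 1; 20U remain.
Put S2 (31U) in rack 2; 11U remain.
Put S3 (3U) in rack 2; 8U remain.
Put S4 (30U) in rack 3; 12U remain.
Put S5 (22U) in rack 4; 20U remain.
Put S6 (28U) in rack 5; 14U remain.
Put S7 (5U) in rack 2; 3U remain.
Put S8 (7U) in rack 3; 5U remain.

5 racks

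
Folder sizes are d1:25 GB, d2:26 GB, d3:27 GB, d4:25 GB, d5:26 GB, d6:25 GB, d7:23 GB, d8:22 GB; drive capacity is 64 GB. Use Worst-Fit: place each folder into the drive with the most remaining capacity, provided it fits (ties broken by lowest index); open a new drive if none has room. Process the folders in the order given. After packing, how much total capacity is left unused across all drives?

57

drive 1: place d1 (25 GB), 39 GB left
drive 1: place d2 (26 GB), 13 GB left
drive 2: place d3 (27 GB), 37 GB left
drive 2: place d4 (25 GB), 12 GB left
drive 3: place d5 (26 GB), 38 GB left
drive 3: place d6 (25 GB), 13 GB left
drive 4: place d7 (23 GB), 41 GB left
drive 4: place d8 (22 GB), 19 GB left
4 drives × 64 GB = 256 GB; used 199 GB; unused 57 GB.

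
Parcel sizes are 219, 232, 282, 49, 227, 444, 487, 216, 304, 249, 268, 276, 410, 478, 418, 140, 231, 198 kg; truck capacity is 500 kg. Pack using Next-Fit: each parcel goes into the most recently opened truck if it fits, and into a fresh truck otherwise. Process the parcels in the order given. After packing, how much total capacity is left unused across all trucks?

2372

219 kg → truck 1 (remaining 281 kg)
232 kg → truck 1 (remaining 49 kg)
282 kg → truck 2 (remaining 218 kg)
49 kg → truck 2 (remaining 169 kg)
227 kg → truck 3 (remaining 273 kg)
444 kg → truck 4 (remaining 56 kg)
487 kg → truck 5 (remaining 13 kg)
216 kg → truck 6 (remaining 284 kg)
304 kg → truck 7 (remaining 196 kg)
249 kg → truck 8 (remaining 251 kg)
268 kg → truck 9 (remaining 232 kg)
276 kg → truck 10 (remaining 224 kg)
410 kg → truck 11 (remaining 90 kg)
478 kg → truck 12 (remaining 22 kg)
418 kg → truck 13 (remaining 82 kg)
140 kg → truck 14 (remaining 360 kg)
231 kg → truck 14 (remaining 129 kg)
198 kg → truck 15 (remaining 302 kg)
15 trucks × 500 kg = 7500 kg; used 5128 kg; unused 2372 kg.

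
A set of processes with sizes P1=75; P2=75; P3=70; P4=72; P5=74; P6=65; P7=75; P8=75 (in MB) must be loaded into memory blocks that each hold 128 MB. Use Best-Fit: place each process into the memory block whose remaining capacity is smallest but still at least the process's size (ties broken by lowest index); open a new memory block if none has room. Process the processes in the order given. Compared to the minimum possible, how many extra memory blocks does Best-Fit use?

Best-Fit: [75] [75] [70] [72] [74] [65] [75] [75] → 8 memory blocks.
8 processes exceed 64 MB (half the capacity), and no two of those can share a memory block, so at least 8 memory blocks are needed.
So 8 is already optimal.

0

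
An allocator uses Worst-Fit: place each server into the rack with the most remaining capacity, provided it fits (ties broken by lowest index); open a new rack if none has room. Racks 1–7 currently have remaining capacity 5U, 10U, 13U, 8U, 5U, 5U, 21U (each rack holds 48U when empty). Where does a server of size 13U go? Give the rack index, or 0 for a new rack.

Racks with room: rack 3 (13U), rack 7 (21U).
Most room is rack 7 with 21U free.

7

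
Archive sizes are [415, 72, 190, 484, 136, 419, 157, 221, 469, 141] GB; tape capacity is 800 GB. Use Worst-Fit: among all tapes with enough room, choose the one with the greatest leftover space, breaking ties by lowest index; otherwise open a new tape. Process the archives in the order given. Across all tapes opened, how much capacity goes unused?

496

tape 1: place 415 GB, 385 GB left
tape 1: place 72 GB, 313 GB left
tape 1: place 190 GB, 123 GB left
tape 2: place 484 GB, 316 GB left
tape 2: place 136 GB, 180 GB left
tape 3: place 419 GB, 381 GB left
tape 3: place 157 GB, 224 GB left
tape 3: place 221 GB, 3 GB left
tape 4: place 469 GB, 331 GB left
tape 4: place 141 GB, 190 GB left
4 tapes × 800 GB = 3200 GB; used 2704 GB; unused 496 GB.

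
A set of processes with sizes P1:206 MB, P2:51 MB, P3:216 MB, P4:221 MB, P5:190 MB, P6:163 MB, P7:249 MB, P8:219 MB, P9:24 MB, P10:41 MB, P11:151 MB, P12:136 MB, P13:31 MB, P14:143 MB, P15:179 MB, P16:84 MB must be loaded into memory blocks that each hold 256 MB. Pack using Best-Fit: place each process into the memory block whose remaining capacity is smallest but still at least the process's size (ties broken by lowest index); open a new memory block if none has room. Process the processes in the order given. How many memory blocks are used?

Put P1 (206 MB) in memory block 1; 50 MB remain.
Put P2 (51 MB) in memory block 2; 205 MB remain.
Put P3 (216 MB) in memory block 3; 40 MB remain.
Put P4 (221 MB) in memory block 4; 35 MB remain.
Put P5 (190 MB) in memory block 2; 15 MB remain.
Put P6 (163 MB) in memory block 5; 93 MB remain.
Put P7 (249 MB) in memory block 6; 7 MB remain.
Put P8 (219 MB) in memory block 7; 37 MB remain.
Put P9 (24 MB) in memory block 4; 11 MB remain.
Put P10 (41 MB) in memory block 1; 9 MB remain.
Put P11 (151 MB) in memory block 8; 105 MB remain.
Put P12 (136 MB) in memory block 9; 120 MB remain.
Put P13 (31 MB) in memory block 7; 6 MB remain.
Put P14 (143 MB) in memory block 10; 113 MB remain.
Put P15 (179 MB) in memory block 11; 77 MB remain.
Put P16 (84 MB) in memory block 5; 9 MB remain.

11 memory blocks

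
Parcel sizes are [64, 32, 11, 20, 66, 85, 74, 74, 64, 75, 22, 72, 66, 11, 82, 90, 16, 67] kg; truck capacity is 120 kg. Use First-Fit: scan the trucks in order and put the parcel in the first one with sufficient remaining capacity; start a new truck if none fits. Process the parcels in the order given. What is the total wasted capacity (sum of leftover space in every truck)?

truck 1: place 64 kg, 56 kg left
truck 1: place 32 kg, 24 kg left
truck 1: place 11 kg, 13 kg left
truck 2: place 20 kg, 100 kg left
truck 2: place 66 kg, 34 kg left
truck 3: place 85 kg, 35 kg left
truck 4: place 74 kg, 46 kg left
truck 5: place 74 kg, 46 kg left
truck 6: place 64 kg, 56 kg left
truck 7: place 75 kg, 45 kg left
truck 2: place 22 kg, 12 kg left
truck 8: place 72 kg, 48 kg left
truck 9: place 66 kg, 54 kg left
truck 1: place 11 kg, 2 kg left
truck 10: place 82 kg, 38 kg left
truck 11: place 90 kg, 30 kg left
truck 3: place 16 kg, 19 kg left
truck 12: place 67 kg, 53 kg left
12 trucks × 120 kg = 1440 kg; used 991 kg; unused 449 kg.

449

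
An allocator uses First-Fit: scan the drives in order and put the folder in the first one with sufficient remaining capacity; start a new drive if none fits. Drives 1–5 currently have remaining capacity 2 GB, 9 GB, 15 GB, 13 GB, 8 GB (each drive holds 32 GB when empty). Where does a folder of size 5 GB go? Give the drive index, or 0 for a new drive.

2

Drives with room: drive 2 (9 GB), drive 3 (15 GB), drive 4 (13 GB), drive 5 (8 GB).
The first with room is drive 2.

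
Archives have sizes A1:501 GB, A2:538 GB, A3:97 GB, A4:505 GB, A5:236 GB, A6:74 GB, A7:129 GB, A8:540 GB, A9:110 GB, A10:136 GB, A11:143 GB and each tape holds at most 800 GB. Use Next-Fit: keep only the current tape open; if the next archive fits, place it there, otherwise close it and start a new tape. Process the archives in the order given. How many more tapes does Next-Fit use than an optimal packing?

Next-Fit: [501] [538,97] [505,236] [74,129,540] [110,136,143] → 5 tapes.
Total size 3009 GB; any packing needs at least ⌈3009/800⌉ = 4 tapes.
An optimal packing achieves that bound: [540,236] [538,143,110] [505,136,129] [501,97,74] → 4 tapes.
Excess: 5 − 4 = 1.

1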